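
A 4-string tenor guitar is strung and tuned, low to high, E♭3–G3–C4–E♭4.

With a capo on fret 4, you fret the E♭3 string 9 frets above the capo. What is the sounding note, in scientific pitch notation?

E4

The capo raises the open E♭3 by 4 semitones to G3; fretting 9 more gives E♭3 + 4 + 9 = E♭3 + 13 semitones = E4.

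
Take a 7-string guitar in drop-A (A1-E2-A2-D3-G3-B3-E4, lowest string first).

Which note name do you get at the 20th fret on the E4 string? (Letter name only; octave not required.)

C

E4 is MIDI 64. Adding 20 gives 84; 84 mod 12 = 0, i.e. C.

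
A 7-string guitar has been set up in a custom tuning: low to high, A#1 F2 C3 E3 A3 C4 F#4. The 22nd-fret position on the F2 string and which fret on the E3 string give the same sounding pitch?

11

Fret 22 on F2 is MIDI 41 + 22 = 63 (D#4). On the E3 string (open MIDI 52), that pitch is 63 − 52 = fret 11.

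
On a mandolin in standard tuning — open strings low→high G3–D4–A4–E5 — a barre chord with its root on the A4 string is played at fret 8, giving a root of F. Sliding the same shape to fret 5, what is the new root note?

D

Moving from fret 8 to fret 5 shifts the root by -3 semitones.
F down 3 semitones is D.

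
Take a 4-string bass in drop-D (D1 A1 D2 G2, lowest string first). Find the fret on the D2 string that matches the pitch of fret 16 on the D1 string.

Fret 16 on D1 is MIDI 26 + 16 = 42 (F#2). On the D2 string (open MIDI 38), that pitch is 42 − 38 = fret 4.

4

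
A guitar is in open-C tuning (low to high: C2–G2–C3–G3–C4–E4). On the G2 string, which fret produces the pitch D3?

7

D3 is 7 semitones above the open G2 (G–G#–A–A#–B–C–C#–D), so it sits at fret 7.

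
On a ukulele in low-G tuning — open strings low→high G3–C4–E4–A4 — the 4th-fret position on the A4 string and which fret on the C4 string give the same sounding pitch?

13

A4 at fret 4 is A4 + 4 semitones = C♯5.
The open C4 string is 9 semitones below the open A4, so the same pitch on the C4 string lies at fret 4 + 9 = 13.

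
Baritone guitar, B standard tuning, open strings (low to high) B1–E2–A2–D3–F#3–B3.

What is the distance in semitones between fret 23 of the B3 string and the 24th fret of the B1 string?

B3 at fret 23 → A#5 (MIDI 82); B1 at fret 24 → B3 (MIDI 59).
82 − 59 = 23, so the two pitches are 23 semitones apart, with A#5 the higher.

23 semitones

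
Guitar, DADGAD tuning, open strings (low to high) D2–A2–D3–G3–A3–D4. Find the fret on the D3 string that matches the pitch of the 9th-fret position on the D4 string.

21

D4 at fret 9 is D4 + 9 semitones = B4.
The open D3 string is 12 semitones below the open D4, so the same pitch on the D3 string lies at fret 9 + 12 = 21.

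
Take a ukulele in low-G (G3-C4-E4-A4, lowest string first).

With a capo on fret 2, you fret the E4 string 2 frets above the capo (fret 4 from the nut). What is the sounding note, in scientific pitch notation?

G♯4

The capo raises the open E4 by 2 semitones to F♯4; fretting 2 more gives E4 + 2 + 2 = E4 + 4 semitones = G♯4.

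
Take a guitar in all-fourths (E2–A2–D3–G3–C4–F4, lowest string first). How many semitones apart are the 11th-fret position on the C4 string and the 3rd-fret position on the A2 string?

23 semitones

C4 at fret 11 → B4 (MIDI 71); A2 at fret 3 → C3 (MIDI 48).
71 − 48 = 23, so the two pitches are 23 semitones apart, with B4 the higher.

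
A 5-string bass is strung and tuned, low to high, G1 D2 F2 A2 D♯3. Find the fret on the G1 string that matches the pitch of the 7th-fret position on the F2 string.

17

F2 at fret 7 is F2 + 7 semitones = C3.
The open G1 string is 10 semitones below the open F2, so the same pitch on the G1 string lies at fret 7 + 10 = 17.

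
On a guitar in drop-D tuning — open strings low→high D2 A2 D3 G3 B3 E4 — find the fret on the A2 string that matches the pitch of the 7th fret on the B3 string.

21

B3 at fret 7 is B3 + 7 semitones = F#4.
The open A2 string is 14 semitones below the open B3, so the same pitch on the A2 string lies at fret 7 + 14 = 21.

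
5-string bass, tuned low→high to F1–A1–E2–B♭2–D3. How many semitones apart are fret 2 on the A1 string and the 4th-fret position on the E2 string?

9 semitones

A1 at fret 2 → B1 (MIDI 35); E2 at fret 4 → A♭2 (MIDI 44).
35 − 44 = -9, so the two pitches are 9 semitones apart, with A♭2 the higher.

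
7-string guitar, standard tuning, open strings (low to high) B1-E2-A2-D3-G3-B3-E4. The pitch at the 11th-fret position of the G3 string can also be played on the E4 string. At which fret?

G3 at fret 11 is G3 + 11 semitones = F♯4.
The open E4 string is 9 semitones above the open G3, so the same pitch on the E4 string lies at fret 11 − 9 = 2.

2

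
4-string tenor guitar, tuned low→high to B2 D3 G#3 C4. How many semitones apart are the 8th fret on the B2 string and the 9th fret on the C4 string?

B2 at fret 8 → G3 (MIDI 55); C4 at fret 9 → A4 (MIDI 69).
55 − 69 = -14, so the two pitches are 14 semitones apart, with A4 the higher.

14 semitones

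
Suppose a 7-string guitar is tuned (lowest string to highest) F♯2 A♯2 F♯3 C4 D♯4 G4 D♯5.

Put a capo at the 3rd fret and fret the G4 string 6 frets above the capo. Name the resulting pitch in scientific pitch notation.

The capo raises the open G4 by 3 semitones to A♯4; fretting 6 more gives G4 + 3 + 6 = G4 + 9 semitones = E5.

E5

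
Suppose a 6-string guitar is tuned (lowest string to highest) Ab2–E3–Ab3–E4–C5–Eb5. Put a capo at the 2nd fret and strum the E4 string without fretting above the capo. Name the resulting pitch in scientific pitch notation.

The capo raises the open E4 by 2 semitones to Gb4; fretting 0 more gives E4 + 2 + 0 = E4 + 2 semitones = Gb4.

Gb4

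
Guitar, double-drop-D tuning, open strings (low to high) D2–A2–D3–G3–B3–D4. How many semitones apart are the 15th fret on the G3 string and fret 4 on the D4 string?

G3 at fret 15 → A♯4 (MIDI 70); D4 at fret 4 → F♯4 (MIDI 66).
70 − 66 = 4, so the two pitches are 4 semitones apart, with A♯4 the higher.

4 semitones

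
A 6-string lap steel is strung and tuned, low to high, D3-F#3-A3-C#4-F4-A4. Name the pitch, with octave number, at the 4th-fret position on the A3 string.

C#4

A3 is MIDI 57. Adding 4 gives 61, which is C#4.
(Equivalently spelled Db4.)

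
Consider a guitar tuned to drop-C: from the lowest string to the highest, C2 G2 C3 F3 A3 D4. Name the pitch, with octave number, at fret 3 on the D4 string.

The open D4 string plus 3 semitones: D–D#–E–F.
No B→C boundary is crossed, so the octave stays at 4.

F4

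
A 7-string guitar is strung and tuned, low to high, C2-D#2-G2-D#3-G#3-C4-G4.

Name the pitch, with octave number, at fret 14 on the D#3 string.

F4

Each fret is one semitone, so D#3 + 14 = F4.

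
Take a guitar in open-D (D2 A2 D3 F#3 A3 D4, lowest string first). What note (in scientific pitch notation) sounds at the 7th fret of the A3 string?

Each fret is one semitone, so A3 + 7 = E4.

E4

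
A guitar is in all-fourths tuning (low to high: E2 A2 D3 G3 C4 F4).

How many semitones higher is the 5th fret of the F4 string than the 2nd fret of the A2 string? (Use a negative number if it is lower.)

F4 at fret 5 → A♯4 (MIDI 70); A2 at fret 2 → B2 (MIDI 47).
70 − 47 = 23, so the two pitches are 23 semitones apart.

23 semitones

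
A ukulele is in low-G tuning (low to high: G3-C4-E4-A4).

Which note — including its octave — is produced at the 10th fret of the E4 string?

D5

The open E4 string plus 10 semitones: E–F–F#–G–…–C–C#–D.
The walk passes from B into C once, so the octave number goes from 4 to 5.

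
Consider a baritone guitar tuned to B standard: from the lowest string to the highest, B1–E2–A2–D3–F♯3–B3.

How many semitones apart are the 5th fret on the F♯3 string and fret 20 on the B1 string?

4 semitones

F♯3 at fret 5 → B3 (MIDI 59); B1 at fret 20 → G3 (MIDI 55).
59 − 55 = 4, so the two pitches are 4 semitones apart, with B3 the higher.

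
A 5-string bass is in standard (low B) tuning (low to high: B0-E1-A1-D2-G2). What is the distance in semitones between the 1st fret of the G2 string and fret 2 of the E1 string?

14 semitones

G2 at fret 1 → G♯2 (MIDI 44); E1 at fret 2 → F♯1 (MIDI 30).
44 − 30 = 14, so the two pitches are 14 semitones apart, with G♯2 the higher.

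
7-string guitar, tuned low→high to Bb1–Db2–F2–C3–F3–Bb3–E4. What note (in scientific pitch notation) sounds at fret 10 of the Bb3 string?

Each fret is one semitone, so Bb3 + 10 = Ab4.
(Equivalently spelled G#4.)

Ab4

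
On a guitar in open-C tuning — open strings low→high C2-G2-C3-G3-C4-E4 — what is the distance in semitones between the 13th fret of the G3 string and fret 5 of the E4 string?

G3 at fret 13 → G#4 (MIDI 68); E4 at fret 5 → A4 (MIDI 69).
68 − 69 = -1, so the two pitches are 1 semitone apart, with A4 the higher.

1 semitone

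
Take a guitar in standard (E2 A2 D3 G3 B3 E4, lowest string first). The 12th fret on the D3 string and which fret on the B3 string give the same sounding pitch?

3

Fret 12 on D3 is MIDI 50 + 12 = 62 (D4). On the B3 string (open MIDI 59), that pitch is 62 − 59 = fret 3.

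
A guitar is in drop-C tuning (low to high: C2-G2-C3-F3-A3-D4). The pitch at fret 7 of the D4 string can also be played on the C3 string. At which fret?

21

Fret 7 on D4 is MIDI 62 + 7 = 69 (A4). On the C3 string (open MIDI 48), that pitch is 69 − 48 = fret 21.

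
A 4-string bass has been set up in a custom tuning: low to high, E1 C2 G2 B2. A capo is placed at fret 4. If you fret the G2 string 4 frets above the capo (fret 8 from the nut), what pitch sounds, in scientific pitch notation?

D♯3

The capo raises the open G2 by 4 semitones to B2; fretting 4 more gives G2 + 4 + 4 = G2 + 8 semitones = D♯3.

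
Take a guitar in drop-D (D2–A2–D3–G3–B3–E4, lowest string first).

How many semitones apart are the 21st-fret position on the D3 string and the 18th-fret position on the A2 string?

8 semitones

D3 at fret 21 → B4 (MIDI 71); A2 at fret 18 → D#4 (MIDI 63).
71 − 63 = 8, so the two pitches are 8 semitones apart, with B4 the higher.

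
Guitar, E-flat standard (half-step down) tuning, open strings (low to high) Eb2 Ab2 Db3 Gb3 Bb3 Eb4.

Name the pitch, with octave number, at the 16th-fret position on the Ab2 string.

C4

Each fret is one semitone, so Ab2 + 16 = C4.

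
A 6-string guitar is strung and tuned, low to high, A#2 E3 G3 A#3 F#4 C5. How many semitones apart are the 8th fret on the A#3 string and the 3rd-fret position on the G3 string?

8 semitones

A#3 at fret 8 → F#4 (MIDI 66); G3 at fret 3 → A#3 (MIDI 58).
66 − 58 = 8, so the two pitches are 8 semitones apart, with F#4 the higher.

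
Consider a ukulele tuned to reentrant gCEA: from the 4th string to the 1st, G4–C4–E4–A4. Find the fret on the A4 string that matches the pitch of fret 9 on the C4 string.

Fret 9 on C4 is MIDI 60 + 9 = 69 (A4). On the A4 string (open MIDI 69), that pitch is 69 − 69 = fret 0.

0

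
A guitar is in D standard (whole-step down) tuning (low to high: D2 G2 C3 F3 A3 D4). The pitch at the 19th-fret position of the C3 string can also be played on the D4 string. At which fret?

5

C3 at fret 19 is C3 + 19 semitones = G4.
The open D4 string is 14 semitones above the open C3, so the same pitch on the D4 string lies at fret 19 − 14 = 5.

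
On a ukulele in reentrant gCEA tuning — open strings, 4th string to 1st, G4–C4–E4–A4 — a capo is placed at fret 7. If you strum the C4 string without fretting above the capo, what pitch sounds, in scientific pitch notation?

The capo raises the open C4 by 7 semitones to G4; fretting 0 more gives C4 + 7 + 0 = C4 + 7 semitones = G4.

G4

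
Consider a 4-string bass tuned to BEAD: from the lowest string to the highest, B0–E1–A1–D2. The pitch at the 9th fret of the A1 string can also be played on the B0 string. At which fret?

A1 at fret 9 is A1 + 9 semitones = F#2.
The open B0 string is 10 semitones below the open A1, so the same pitch on the B0 string lies at fret 9 + 10 = 19.

19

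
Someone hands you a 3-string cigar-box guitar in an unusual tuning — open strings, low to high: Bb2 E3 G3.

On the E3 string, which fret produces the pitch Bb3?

Bb3 is 6 semitones above the open E3 (E–F–Gb–G–Ab–A–Bb), so it sits at fret 6.

6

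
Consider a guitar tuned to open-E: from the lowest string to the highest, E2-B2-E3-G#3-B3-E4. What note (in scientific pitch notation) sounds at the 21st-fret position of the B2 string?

G#4

Each fret is one semitone, so B2 + 21 = G#4.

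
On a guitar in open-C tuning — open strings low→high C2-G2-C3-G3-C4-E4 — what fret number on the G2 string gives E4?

21

E4 is 21 semitones above the open G2 (G–G#–A–A#–…–D–D#–E), so it sits at fret 21.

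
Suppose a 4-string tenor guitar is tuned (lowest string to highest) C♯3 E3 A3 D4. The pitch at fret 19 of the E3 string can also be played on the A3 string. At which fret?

E3 at fret 19 is E3 + 19 semitones = B4.
The open A3 string is 5 semitones above the open E3, so the same pitch on the A3 string lies at fret 19 − 5 = 14.

14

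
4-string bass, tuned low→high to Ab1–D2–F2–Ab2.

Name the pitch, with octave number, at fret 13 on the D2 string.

Eb3

Each fret is one semitone, so D2 + 13 = Eb3.
(Equivalently spelled D#3.)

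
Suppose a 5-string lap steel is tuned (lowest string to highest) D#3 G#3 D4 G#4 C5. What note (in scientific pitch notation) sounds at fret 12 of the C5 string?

C6

Each fret is one semitone, so C5 + 12 = C6.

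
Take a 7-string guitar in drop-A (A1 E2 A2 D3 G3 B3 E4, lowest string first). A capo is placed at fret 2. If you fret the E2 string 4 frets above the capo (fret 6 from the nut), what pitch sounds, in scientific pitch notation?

A#2

The capo raises the open E2 by 2 semitones to F#2; fretting 4 more gives E2 + 2 + 4 = E2 + 6 semitones = A#2.
(Also written Bb.)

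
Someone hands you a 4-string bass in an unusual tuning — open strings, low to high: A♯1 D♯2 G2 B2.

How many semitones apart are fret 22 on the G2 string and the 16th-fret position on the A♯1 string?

G2 at fret 22 → F4 (MIDI 65); A♯1 at fret 16 → D3 (MIDI 50).
65 − 50 = 15, so the two pitches are 15 semitones apart, with F4 the higher.

15 semitones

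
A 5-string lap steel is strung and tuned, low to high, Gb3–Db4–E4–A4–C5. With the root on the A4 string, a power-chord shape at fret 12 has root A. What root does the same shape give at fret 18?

Moving from fret 12 to fret 18 shifts the root by 6 semitones.
A up 6 semitones is Eb.

Eb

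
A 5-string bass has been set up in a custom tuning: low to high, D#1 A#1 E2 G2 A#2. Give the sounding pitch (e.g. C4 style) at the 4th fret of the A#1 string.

A#1 is MIDI 34. Adding 4 gives 38, which is D2.

D2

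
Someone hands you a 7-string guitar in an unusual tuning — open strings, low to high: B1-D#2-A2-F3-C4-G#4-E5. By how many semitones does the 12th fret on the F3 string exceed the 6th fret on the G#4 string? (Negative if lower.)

F3 at fret 12 → F4 (MIDI 65); G#4 at fret 6 → D5 (MIDI 74).
65 − 74 = -9, so the two pitches are 9 semitones apart.

-9 semitones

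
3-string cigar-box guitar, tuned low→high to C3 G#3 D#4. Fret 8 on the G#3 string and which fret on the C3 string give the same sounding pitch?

Fret 8 on G#3 is MIDI 56 + 8 = 64 (E4). On the C3 string (open MIDI 48), that pitch is 64 − 48 = fret 16.

16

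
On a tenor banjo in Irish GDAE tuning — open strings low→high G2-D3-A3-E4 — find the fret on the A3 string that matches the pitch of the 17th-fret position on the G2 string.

G2 at fret 17 is G2 + 17 semitones = C4.
The open A3 string is 14 semitones above the open G2, so the same pitch on the A3 string lies at fret 17 − 14 = 3.

3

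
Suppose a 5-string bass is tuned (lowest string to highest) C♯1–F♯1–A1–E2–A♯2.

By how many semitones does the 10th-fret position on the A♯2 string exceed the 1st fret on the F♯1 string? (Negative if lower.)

A♯2 at fret 10 → G♯3 (MIDI 56); F♯1 at fret 1 → G1 (MIDI 31).
56 − 31 = 25, so the two pitches are 25 semitones apart.

25 semitones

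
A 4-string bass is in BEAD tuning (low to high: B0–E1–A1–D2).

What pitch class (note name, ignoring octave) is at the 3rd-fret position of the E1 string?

Each fret is one semitone, so E1 + 3 = G.

G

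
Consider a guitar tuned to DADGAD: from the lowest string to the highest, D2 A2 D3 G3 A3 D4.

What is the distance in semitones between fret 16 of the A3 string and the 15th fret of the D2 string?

20 semitones

A3 at fret 16 → C♯5 (MIDI 73); D2 at fret 15 → F3 (MIDI 53).
73 − 53 = 20, so the two pitches are 20 semitones apart, with C♯5 the higher.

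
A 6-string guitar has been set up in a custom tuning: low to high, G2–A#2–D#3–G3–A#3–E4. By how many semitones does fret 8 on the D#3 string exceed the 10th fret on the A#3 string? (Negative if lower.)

-9 semitones

D#3 at fret 8 → B3 (MIDI 59); A#3 at fret 10 → G#4 (MIDI 68).
59 − 68 = -9, so the two pitches are 9 semitones apart.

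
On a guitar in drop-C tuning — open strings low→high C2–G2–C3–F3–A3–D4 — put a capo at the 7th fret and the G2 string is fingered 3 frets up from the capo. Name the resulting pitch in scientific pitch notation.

The capo raises the open G2 by 7 semitones to D3; fretting 3 more gives G2 + 7 + 3 = G2 + 10 semitones = F3.

F3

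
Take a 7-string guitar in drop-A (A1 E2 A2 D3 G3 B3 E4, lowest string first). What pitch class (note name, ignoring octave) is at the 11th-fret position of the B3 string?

A#

Each fret is one semitone, so B3 + 11 = A#.
(Equivalently spelled Bb.)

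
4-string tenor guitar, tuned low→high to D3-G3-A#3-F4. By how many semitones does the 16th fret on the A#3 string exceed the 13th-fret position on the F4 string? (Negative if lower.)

A#3 at fret 16 → D5 (MIDI 74); F4 at fret 13 → F#5 (MIDI 78).
74 − 78 = -4, so the two pitches are 4 semitones apart.

-4 semitones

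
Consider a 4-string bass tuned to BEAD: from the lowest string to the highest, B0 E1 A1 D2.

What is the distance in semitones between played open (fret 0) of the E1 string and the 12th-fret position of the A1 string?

17 semitones

E1 at fret 0 → E1 (MIDI 28); A1 at fret 12 → A2 (MIDI 45).
28 − 45 = -17, so the two pitches are 17 semitones apart, with A2 the higher.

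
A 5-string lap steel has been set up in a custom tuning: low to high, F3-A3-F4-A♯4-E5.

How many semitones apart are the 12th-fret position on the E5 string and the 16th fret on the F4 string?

7 semitones

E5 at fret 12 → E6 (MIDI 88); F4 at fret 16 → A5 (MIDI 81).
88 − 81 = 7, so the two pitches are 7 semitones apart, with E6 the higher.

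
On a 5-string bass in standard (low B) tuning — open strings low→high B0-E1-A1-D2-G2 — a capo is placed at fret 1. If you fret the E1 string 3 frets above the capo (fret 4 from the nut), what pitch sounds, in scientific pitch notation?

The capo raises the open E1 by 1 semitone to F1; fretting 3 more gives E1 + 1 + 3 = E1 + 4 semitones = G♯1.
(Also written A♭.)

G♯1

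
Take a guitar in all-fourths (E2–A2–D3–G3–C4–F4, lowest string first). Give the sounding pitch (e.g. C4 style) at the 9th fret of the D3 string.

B3

D3 is MIDI 50. Adding 9 gives 59, which is B3.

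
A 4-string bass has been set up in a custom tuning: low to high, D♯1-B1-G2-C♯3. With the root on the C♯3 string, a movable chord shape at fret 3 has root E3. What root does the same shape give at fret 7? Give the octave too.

G♯3

Moving from fret 3 to fret 7 shifts the root by 4 semitones.
E3 up 4 semitones is G♯3.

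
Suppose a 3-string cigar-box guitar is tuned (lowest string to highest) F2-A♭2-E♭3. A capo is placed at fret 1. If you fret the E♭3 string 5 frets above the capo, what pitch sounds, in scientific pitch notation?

A3

The capo raises the open E♭3 by 1 semitone to E3; fretting 5 more gives E♭3 + 1 + 5 = E♭3 + 6 semitones = A3.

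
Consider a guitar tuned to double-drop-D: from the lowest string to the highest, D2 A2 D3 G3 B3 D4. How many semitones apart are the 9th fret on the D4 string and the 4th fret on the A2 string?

D4 at fret 9 → B4 (MIDI 71); A2 at fret 4 → C♯3 (MIDI 49).
71 − 49 = 22, so the two pitches are 22 semitones apart, with B4 the higher.

22 semitones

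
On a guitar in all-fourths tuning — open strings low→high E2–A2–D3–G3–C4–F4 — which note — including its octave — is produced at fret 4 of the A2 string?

C#3

A2 is MIDI 45. Adding 4 gives 49, which is C#3.
(Equivalently spelled Db3.)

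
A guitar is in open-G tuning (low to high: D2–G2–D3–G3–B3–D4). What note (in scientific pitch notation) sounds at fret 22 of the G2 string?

F4

G2 is MIDI 43. Adding 22 gives 65, which is F4.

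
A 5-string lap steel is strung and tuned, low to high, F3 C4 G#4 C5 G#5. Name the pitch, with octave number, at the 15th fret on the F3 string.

The open F3 string plus 15 semitones: F–F#–G–G#–…–F#–G–G#.
The walk passes from B into C once, so the octave number goes from 3 to 4.
(Equivalently spelled Ab4.)

G#4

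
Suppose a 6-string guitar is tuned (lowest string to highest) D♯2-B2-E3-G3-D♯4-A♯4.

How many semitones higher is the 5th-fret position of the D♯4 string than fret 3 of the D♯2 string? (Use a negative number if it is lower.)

D♯4 at fret 5 → G♯4 (MIDI 68); D♯2 at fret 3 → F♯2 (MIDI 42).
68 − 42 = 26, so the two pitches are 26 semitones apart.

26 semitones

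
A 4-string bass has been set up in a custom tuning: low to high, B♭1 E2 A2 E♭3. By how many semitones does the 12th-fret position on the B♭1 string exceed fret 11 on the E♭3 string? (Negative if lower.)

B♭1 at fret 12 → B♭2 (MIDI 46); E♭3 at fret 11 → D4 (MIDI 62).
46 − 62 = -16, so the two pitches are 16 semitones apart.

-16 semitones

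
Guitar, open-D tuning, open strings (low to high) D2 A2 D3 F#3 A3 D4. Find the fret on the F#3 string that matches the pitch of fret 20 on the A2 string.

A2 at fret 20 is A2 + 20 semitones = F4.
The open F#3 string is 9 semitones above the open A2, so the same pitch on the F#3 string lies at fret 20 − 9 = 11.

11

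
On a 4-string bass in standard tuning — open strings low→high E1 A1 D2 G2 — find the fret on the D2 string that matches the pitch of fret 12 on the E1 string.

2

E1 at fret 12 is E1 + 12 semitones = E2.
The open D2 string is 10 semitones above the open E1, so the same pitch on the D2 string lies at fret 12 − 10 = 2.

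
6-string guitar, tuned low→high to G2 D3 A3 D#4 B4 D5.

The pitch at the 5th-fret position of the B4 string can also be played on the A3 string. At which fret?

19

B4 at fret 5 is B4 + 5 semitones = E5.
The open A3 string is 14 semitones below the open B4, so the same pitch on the A3 string lies at fret 5 + 14 = 19.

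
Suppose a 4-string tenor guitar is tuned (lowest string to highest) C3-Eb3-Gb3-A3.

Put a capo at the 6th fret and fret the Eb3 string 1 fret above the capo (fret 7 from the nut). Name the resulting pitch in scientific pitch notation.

Bb3

The capo raises the open Eb3 by 6 semitones to A3; fretting 1 more gives Eb3 + 6 + 1 = Eb3 + 7 semitones = Bb3.
(Also written A#.)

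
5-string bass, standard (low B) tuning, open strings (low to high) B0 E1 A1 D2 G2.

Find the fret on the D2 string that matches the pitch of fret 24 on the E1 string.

Fret 24 on E1 is MIDI 28 + 24 = 52 (E3). On the D2 string (open MIDI 38), that pitch is 52 − 38 = fret 14.

14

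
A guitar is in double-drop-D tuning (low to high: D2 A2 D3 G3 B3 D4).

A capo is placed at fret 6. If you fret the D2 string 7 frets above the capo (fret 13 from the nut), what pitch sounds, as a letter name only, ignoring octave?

D#

The capo raises the open D2 by 6 semitones to G#2; fretting 7 more gives D2 + 6 + 7 = D2 + 13 semitones, landing on D#.
(Also written Eb.)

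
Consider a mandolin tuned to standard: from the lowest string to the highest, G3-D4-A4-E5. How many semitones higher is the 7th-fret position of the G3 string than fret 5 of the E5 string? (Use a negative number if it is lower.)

-19 semitones

G3 at fret 7 → D4 (MIDI 62); E5 at fret 5 → A5 (MIDI 81).
62 − 81 = -19, so the two pitches are 19 semitones apart.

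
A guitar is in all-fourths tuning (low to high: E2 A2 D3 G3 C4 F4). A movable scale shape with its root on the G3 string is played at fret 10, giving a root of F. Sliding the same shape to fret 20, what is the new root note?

D#

Moving from fret 10 to fret 20 shifts the root by 10 semitones.
F up 10 semitones is D#.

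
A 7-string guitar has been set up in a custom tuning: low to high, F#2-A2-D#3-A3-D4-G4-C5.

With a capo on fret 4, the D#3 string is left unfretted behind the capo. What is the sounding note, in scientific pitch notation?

The capo raises the open D#3 by 4 semitones to G3; fretting 0 more gives D#3 + 4 + 0 = D#3 + 4 semitones = G3.

G3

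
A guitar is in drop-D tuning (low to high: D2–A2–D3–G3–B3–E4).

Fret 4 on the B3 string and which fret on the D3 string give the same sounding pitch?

13

B3 at fret 4 is B3 + 4 semitones = D♯4.
The open D3 string is 9 semitones below the open B3, so the same pitch on the D3 string lies at fret 4 + 9 = 13.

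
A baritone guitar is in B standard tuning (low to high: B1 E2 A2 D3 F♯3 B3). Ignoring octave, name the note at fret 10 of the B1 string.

A

B1 is MIDI 35. Adding 10 gives 45; 45 mod 12 = 9, i.e. A.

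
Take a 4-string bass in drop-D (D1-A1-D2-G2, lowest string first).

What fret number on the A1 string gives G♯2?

G♯2 is 11 semitones above the open A1 (A–A#–B–C–…–F#–G–G#), so it sits at fret 11.

11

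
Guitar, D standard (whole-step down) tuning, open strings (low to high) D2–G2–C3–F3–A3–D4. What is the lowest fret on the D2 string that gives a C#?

11

From D2, count semitones up the chromatic scale until reaching C#: D–D#–E–F–…–B–C–C# — 11 steps.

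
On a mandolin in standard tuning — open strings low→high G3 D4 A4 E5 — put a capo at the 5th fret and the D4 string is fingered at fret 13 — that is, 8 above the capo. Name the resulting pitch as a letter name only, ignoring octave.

The capo raises the open D4 by 5 semitones to G4; fretting 8 more gives D4 + 5 + 8 = D4 + 13 semitones, landing on D#.
(Also written Eb.)

D#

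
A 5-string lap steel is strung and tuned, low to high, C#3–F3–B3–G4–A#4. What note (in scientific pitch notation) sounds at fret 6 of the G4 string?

Each fret is one semitone, so G4 + 6 = C#5.

C#5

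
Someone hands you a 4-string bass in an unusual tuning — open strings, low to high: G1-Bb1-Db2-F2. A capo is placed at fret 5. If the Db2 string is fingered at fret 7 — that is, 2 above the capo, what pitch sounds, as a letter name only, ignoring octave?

Ab

The capo raises the open Db2 by 5 semitones to Gb2; fretting 2 more gives Db2 + 5 + 2 = Db2 + 7 semitones, landing on Ab.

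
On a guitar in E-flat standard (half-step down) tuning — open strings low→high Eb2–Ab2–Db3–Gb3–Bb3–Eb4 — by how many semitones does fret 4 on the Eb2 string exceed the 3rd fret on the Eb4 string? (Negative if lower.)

Eb2 at fret 4 → G2 (MIDI 43); Eb4 at fret 3 → Gb4 (MIDI 66).
43 − 66 = -23, so the two pitches are 23 semitones apart.

-23 semitones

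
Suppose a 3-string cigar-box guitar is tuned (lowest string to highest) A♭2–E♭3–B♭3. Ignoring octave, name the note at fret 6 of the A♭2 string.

D

Each fret is one semitone, so A♭2 + 6 = D.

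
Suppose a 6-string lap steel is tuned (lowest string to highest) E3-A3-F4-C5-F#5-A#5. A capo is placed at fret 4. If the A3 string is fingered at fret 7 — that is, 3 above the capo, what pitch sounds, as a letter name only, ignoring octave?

The capo raises the open A3 by 4 semitones to C#4; fretting 3 more gives A3 + 4 + 3 = A3 + 7 semitones, landing on E.

E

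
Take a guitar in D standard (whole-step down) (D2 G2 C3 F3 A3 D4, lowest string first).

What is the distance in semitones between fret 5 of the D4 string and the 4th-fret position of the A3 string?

6 semitones

D4 at fret 5 → G4 (MIDI 67); A3 at fret 4 → C#4 (MIDI 61).
67 − 61 = 6, so the two pitches are 6 semitones apart, with G4 the higher.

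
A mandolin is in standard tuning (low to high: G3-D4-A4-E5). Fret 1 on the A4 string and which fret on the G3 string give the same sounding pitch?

A4 at fret 1 is A4 + 1 semitone = A#4.
The open G3 string is 14 semitones below the open A4, so the same pitch on the G3 string lies at fret 1 + 14 = 15.

15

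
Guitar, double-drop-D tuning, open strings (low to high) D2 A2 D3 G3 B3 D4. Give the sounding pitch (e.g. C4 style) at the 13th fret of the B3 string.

C5

Each fret is one semitone, so B3 + 13 = C5.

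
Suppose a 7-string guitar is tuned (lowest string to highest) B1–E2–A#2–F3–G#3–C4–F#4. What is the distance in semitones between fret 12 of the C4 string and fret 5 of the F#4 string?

1 semitone

C4 at fret 12 → C5 (MIDI 72); F#4 at fret 5 → B4 (MIDI 71).
72 − 71 = 1, so the two pitches are 1 semitone apart, with C5 the higher.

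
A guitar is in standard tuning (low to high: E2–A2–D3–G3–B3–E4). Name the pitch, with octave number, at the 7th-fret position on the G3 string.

G3 is MIDI 55. Adding 7 gives 62, which is D4.

D4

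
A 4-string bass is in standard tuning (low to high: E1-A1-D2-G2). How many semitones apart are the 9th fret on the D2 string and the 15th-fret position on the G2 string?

11 semitones

D2 at fret 9 → B2 (MIDI 47); G2 at fret 15 → A#3 (MIDI 58).
47 − 58 = -11, so the two pitches are 11 semitones apart, with A#3 the higher.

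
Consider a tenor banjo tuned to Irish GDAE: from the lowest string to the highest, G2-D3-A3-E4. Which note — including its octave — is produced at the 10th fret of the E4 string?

D5

Each fret is one semitone, so E4 + 10 = D5.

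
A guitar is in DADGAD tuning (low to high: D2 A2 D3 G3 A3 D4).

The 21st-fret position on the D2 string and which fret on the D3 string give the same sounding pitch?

9

D2 at fret 21 is D2 + 21 semitones = B3.
The open D3 string is 12 semitones above the open D2, so the same pitch on the D3 string lies at fret 21 − 12 = 9.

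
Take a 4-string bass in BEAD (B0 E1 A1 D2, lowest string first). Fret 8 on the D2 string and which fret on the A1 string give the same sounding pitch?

13

Fret 8 on D2 is MIDI 38 + 8 = 46 (A#2). On the A1 string (open MIDI 33), that pitch is 46 − 33 = fret 13.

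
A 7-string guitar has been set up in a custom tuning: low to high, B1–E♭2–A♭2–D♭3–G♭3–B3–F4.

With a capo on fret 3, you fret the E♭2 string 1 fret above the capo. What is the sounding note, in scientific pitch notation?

The capo raises the open E♭2 by 3 semitones to G♭2; fretting 1 more gives E♭2 + 3 + 1 = E♭2 + 4 semitones = G2.

G2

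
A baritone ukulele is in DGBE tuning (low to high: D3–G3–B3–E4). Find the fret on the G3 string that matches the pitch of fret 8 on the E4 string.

E4 at fret 8 is E4 + 8 semitones = C5.
The open G3 string is 9 semitones below the open E4, so the same pitch on the G3 string lies at fret 8 + 9 = 17.

17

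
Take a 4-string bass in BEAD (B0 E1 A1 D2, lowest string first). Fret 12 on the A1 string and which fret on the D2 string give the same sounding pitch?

7

Fret 12 on A1 is MIDI 33 + 12 = 45 (A2). On the D2 string (open MIDI 38), that pitch is 45 − 38 = fret 7.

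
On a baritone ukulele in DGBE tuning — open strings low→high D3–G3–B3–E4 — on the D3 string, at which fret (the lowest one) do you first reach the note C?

From D3, count semitones up the chromatic scale until reaching C: D–D#–E–F–…–A#–B–C — 10 steps.

10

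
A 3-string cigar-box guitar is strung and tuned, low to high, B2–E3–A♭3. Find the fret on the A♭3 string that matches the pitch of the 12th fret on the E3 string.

E3 at fret 12 is E3 + 12 semitones = E4.
The open A♭3 string is 4 semitones above the open E3, so the same pitch on the A♭3 string lies at fret 12 − 4 = 8.

8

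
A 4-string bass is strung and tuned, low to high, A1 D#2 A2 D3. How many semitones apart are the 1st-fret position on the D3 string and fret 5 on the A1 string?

D3 at fret 1 → D#3 (MIDI 51); A1 at fret 5 → D2 (MIDI 38).
51 − 38 = 13, so the two pitches are 13 semitones apart, with D#3 the higher.

13 semitones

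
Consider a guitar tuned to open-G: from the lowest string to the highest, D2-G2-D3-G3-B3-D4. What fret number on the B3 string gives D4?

3

D4 is 3 semitones above the open B3 (B–C–C#–D), so it sits at fret 3.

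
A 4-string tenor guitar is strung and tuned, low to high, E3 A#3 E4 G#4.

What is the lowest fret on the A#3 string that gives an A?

11

From A#3, count semitones up the chromatic scale until reaching A: A#–B–C–C#–…–G–G#–A — 11 steps.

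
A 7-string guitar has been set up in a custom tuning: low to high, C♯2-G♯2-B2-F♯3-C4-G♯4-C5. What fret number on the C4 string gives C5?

12

C5 is 12 semitones above the open C4 (C–C#–D–D#–…–A#–B–C), so it sits at fret 12.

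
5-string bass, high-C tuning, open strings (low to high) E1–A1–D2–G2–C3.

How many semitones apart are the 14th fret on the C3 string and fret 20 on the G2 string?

C3 at fret 14 → D4 (MIDI 62); G2 at fret 20 → D#4 (MIDI 63).
62 − 63 = -1, so the two pitches are 1 semitone apart, with D#4 the higher.

1 semitone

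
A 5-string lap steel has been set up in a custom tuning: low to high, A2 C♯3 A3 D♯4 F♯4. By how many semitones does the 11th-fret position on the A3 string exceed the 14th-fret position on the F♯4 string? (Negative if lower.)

A3 at fret 11 → G♯4 (MIDI 68); F♯4 at fret 14 → G♯5 (MIDI 80).
68 − 80 = -12, so the two pitches are 12 semitones apart.

-12 semitones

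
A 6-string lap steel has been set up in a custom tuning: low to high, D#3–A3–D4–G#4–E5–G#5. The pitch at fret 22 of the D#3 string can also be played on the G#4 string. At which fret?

5

D#3 at fret 22 is D#3 + 22 semitones = C#5.
The open G#4 string is 17 semitones above the open D#3, so the same pitch on the G#4 string lies at fret 22 − 17 = 5.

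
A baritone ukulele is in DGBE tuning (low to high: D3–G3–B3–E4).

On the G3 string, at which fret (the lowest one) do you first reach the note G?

0

From G3, count semitones up the chromatic scale until reaching G: G — 0 steps.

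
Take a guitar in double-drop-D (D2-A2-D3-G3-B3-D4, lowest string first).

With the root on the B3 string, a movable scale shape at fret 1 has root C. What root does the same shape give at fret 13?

C

Moving from fret 1 to fret 13 shifts the root by 12 semitones.
C up 12 semitones is C.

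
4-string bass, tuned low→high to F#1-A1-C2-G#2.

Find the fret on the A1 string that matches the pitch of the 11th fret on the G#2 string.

Fret 11 on G#2 is MIDI 44 + 11 = 55 (G3). On the A1 string (open MIDI 33), that pitch is 55 − 33 = fret 22.

22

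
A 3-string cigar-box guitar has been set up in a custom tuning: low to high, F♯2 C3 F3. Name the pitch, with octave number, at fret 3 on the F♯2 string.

A2

Each fret is one semitone, so F♯2 + 3 = A2.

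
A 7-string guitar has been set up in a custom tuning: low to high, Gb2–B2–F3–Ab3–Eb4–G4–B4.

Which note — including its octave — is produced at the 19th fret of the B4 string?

Gb6

Each fret is one semitone, so B4 + 19 = Gb6.
(Equivalently spelled F#6.)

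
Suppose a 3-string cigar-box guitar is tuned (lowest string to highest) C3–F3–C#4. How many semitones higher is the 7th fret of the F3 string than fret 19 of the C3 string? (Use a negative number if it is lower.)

F3 at fret 7 → C4 (MIDI 60); C3 at fret 19 → G4 (MIDI 67).
60 − 67 = -7, so the two pitches are 7 semitones apart.

-7 semitones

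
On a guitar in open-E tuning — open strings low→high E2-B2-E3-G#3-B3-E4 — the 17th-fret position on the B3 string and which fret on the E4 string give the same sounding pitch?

12

Fret 17 on B3 is MIDI 59 + 17 = 76 (E5). On the E4 string (open MIDI 64), that pitch is 76 − 64 = fret 12.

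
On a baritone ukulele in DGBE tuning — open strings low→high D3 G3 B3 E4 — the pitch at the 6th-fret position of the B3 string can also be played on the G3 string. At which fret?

Fret 6 on B3 is MIDI 59 + 6 = 65 (F4). On the G3 string (open MIDI 55), that pitch is 65 − 55 = fret 10.

10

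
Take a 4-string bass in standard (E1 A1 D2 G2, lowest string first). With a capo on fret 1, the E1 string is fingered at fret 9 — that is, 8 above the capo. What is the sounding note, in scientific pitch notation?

The capo raises the open E1 by 1 semitone to F1; fretting 8 more gives E1 + 1 + 8 = E1 + 9 semitones = C#2.
(Also written Db.)

C#2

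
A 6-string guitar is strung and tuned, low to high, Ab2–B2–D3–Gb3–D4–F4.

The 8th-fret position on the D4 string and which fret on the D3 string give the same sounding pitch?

D4 at fret 8 is D4 + 8 semitones = Bb4.
The open D3 string is 12 semitones below the open D4, so the same pitch on the D3 string lies at fret 8 + 12 = 20.

20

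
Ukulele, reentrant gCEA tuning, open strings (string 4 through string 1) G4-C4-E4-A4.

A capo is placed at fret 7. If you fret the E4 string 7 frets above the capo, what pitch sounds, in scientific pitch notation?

F#5

The capo raises the open E4 by 7 semitones to B4; fretting 7 more gives E4 + 7 + 7 = E4 + 14 semitones = F#5.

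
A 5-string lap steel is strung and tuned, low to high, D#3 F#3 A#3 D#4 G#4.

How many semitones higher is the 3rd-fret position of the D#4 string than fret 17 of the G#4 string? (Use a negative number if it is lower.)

-19 semitones

D#4 at fret 3 → F#4 (MIDI 66); G#4 at fret 17 → C#6 (MIDI 85).
66 − 85 = -19, so the two pitches are 19 semitones apart.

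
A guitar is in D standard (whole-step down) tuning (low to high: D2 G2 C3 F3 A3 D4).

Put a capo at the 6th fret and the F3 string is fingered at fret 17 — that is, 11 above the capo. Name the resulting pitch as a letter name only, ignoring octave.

A#

The capo raises the open F3 by 6 semitones to B3; fretting 11 more gives F3 + 6 + 11 = F3 + 17 semitones, landing on A#.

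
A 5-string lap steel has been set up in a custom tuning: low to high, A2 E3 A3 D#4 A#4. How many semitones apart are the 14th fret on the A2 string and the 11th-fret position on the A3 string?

A2 at fret 14 → B3 (MIDI 59); A3 at fret 11 → G#4 (MIDI 68).
59 − 68 = -9, so the two pitches are 9 semitones apart, with G#4 the higher.

9 semitones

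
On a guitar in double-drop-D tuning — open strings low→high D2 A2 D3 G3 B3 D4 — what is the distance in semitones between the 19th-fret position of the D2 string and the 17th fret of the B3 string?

19 semitones

D2 at fret 19 → A3 (MIDI 57); B3 at fret 17 → E5 (MIDI 76).
57 − 76 = -19, so the two pitches are 19 semitones apart, with E5 the higher.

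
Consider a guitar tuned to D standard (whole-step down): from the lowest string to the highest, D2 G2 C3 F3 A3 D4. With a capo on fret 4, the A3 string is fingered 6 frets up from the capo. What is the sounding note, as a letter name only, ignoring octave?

G

The capo raises the open A3 by 4 semitones to C♯4; fretting 6 more gives A3 + 4 + 6 = A3 + 10 semitones, landing on G.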